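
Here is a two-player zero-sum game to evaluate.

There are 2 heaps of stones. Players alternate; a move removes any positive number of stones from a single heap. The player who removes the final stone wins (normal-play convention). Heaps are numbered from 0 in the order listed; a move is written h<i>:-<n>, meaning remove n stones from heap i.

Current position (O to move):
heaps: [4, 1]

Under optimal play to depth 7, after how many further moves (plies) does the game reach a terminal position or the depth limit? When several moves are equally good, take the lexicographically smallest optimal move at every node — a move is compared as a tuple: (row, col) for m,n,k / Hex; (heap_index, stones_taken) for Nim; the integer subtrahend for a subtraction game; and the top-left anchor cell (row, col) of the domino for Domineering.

p1 O@[(4,1)]: h0:-1[(3,1)]-1 h0:-2[(2,1)]-1 h0:-3[(1,1)]+1* h0:-4[(0,1)]-1 h1:-1[(4,0)]-1
p2 X@[(1,1)]: h0:-1[(0,1)]-1* h1:-1[(1,0)]-1
p3 O@[(0,1)]: h1:-1[(0,0)]+1*
p4 X@[(0,0)] terminal -1; root [(4,1)] d7

PV length from [(4,1)]: 3 plies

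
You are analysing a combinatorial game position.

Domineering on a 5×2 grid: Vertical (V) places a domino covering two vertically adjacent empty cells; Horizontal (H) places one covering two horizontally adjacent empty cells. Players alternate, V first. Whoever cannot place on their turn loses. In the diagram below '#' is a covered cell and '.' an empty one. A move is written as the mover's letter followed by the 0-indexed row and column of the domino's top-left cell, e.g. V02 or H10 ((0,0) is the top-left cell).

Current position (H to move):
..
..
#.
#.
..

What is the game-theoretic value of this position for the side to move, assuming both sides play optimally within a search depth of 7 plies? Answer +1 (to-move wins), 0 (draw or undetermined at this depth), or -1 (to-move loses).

value(../../#./#./.., H) = +1

ply 1, H at ../../#./#./.. | H00=+1→##/../#./#./..*; H10=+1→../##/#./#./..; H40=-1→../../#./#./##
ply 2, V at ##/../#./#./.. | V11=-1→##/.#/##/#./..*; V21=-1→##/../##/##/..; V31=-1→##/../#./##/.#
ply 3, H at ##/.#/##/#./.. | H40=+1→##/.#/##/#./##*
ply 4: ##/.#/##/#./## is terminal -1 (V); from ../../#./#./.. depth 7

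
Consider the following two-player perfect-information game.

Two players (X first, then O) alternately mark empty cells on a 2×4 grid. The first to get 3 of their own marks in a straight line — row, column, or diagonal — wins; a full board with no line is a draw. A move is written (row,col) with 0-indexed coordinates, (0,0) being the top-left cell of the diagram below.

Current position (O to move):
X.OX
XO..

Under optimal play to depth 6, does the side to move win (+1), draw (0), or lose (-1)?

p1 O@[X.OX/XO..]: (0,1)[XOOX/XO..]+0* (1,2)[X.OX/XOO.]+0 (1,3)[X.OX/XO.O]+0
p2 X@[XOOX/XO..]: (1,2)[XOOX/XOX.]+0* (1,3)[XOOX/XO.X]+0
p3 O@[XOOX/XOX.]: (1,3)[XOOX/XOXO]+0*
p4 X@[XOOX/XOXO] terminal +0; root [X.OX/XO..] d6

value(X.OX/XO.., O) = 0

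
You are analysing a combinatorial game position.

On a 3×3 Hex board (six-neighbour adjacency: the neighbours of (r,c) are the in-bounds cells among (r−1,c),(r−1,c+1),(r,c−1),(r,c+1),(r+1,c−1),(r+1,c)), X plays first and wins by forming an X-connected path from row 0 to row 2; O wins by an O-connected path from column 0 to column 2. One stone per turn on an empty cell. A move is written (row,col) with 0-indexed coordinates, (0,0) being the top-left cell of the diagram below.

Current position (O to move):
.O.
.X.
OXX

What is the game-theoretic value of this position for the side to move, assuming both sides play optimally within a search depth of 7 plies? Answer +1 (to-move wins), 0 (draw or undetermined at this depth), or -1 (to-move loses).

p1 O@[.O./.X./OXX]: (0,0)[OO./.X./OXX]-1 (0,2)[.OO/.X./OXX]+1* (1,0)[.O./OX./OXX]-1 (1,2)[.O./.XO/OXX]-1
p2 X@[.OO/.X./OXX]: (0,0)[XOO/.X./OXX]-1* (1,0)[.OO/XX./OXX]-1 (1,2)[.OO/.XX/OXX]-1
p3 O@[XOO/.X./OXX]: (1,0)[XOO/OX./OXX]+1* (1,2)[XOO/.XO/OXX]-1
p4 X@[XOO/OX./OXX] terminal -1; root [.O./.X./OXX] d7

value(.O./.X./OXX, O) = +1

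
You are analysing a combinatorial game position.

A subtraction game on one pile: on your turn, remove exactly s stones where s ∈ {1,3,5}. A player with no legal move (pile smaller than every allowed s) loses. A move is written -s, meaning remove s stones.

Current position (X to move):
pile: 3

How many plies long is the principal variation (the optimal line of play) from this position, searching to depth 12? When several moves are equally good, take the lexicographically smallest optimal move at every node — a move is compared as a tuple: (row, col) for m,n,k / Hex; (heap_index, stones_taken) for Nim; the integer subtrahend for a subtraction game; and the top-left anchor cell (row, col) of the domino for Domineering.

ply 1, X at 3 | -1=+1→2*; -3=+1→0
ply 2, O at 2 | -1=-1→1*
ply 3, X at 1 | -1=+1→0*
ply 4: 0 is terminal -1 (O); from 3 depth 12

PV length from [3]: 3 plies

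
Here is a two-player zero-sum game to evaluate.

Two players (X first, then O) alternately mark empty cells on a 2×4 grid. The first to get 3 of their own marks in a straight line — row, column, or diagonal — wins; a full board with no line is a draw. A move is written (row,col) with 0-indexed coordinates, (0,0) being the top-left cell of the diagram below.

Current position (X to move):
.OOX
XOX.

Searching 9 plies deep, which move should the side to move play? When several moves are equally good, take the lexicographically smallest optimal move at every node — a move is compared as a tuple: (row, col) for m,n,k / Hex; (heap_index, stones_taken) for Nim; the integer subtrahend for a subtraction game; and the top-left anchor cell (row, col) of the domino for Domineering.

p1 X@[.OOX/XOX.]: (0,0)[XOOX/XOX.]+0* (1,3)[.OOX/XOXX]-1
p2 O@[XOOX/XOX.]: (1,3)[XOOX/XOXO]+0*
p3 X@[XOOX/XOXO] terminal +0; root [.OOX/XOX.] d9

X's best at [.OOX/XOX.]: (0,0)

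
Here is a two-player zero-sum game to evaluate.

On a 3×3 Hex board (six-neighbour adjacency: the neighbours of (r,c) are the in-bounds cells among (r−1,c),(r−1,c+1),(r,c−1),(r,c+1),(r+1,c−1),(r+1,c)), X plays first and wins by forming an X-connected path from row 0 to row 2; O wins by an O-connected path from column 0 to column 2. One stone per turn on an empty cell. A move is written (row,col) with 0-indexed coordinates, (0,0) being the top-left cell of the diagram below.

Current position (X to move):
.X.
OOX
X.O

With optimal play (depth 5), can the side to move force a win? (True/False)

p1 X@[.X./OOX/X.O]: (0,0)[XX./OOX/X.O]-1* (0,2)[.XX/OOX/X.O]-1 (2,1)[.X./OOX/XXO]-1
p2 O@[XX./OOX/X.O]: (0,2)[XXO/OOX/X.O]+1* (2,1)[XX./OOX/XOO]+1
p3 X@[XXO/OOX/X.O] terminal -1; root [.X./OOX/X.O] d5

X winning at [.X./OOX/X.O]: False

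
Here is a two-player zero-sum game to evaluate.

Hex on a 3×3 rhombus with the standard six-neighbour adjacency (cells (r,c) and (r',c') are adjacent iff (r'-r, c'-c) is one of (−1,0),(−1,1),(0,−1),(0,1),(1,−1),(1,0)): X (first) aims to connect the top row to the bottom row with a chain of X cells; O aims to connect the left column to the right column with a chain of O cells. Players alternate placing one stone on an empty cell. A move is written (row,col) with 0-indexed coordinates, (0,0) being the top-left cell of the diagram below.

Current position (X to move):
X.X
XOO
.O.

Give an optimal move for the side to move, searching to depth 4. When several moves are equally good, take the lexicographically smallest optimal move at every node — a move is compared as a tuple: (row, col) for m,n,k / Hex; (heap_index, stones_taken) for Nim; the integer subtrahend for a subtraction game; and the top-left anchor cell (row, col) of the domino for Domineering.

p1 X@[X.X/XOO/.O.]: (0,1)[XXX/XOO/.O.]-1 (2,0)[X.X/XOO/XO.]+1* (2,2)[X.X/XOO/.OX]-1
p2 O@[X.X/XOO/XO.] terminal -1; root [X.X/XOO/.O.] d4

X's best at [X.X/XOO/.O.]: (2,0)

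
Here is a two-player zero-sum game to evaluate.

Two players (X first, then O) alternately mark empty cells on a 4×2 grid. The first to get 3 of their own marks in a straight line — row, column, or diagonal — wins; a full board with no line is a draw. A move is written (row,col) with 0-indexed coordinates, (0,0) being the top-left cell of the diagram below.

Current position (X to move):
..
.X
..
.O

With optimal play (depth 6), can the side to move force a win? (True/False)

X winning at [../.X/../.O]: False

ply 1, X at ../.X/../.O | (0,0)=+0→X./.X/../.O*; (0,1)=+0→.X/.X/../.O; (1,0)=+0→../XX/../.O; (2,0)=+0→../.X/X./.O; (2,1)=+0→../.X/.X/.O; (3,0)=+0→../.X/../XO
ply 2, O at X./.X/../.O | (0,1)=+0→XO/.X/../.O*; (1,0)=+0→X./OX/../.O; (2,0)=+0→X./.X/O./.O; (2,1)=+0→X./.X/.O/.O; (3,0)=+0→X./.X/../OO
ply 3, X at XO/.X/../.O | (1,0)=+0→XO/XX/../.O*; (2,0)=+0→XO/.X/X./.O; (2,1)=+0→XO/.X/.X/.O; (3,0)=+0→XO/.X/../XO
ply 4, O at XO/XX/../.O | (2,0)=+0→XO/XX/O./.O*; (2,1)=-1→XO/XX/.O/.O; (3,0)=-1→XO/XX/../OO
ply 5, X at XO/XX/O./.O | (2,1)=+0→XO/XX/OX/.O*; (3,0)=+0→XO/XX/O./XO
ply 6, O at XO/XX/OX/.O | (3,0)=+0→XO/XX/OX/OO*
ply 7: XO/XX/OX/OO is terminal +0 (X); from ../.X/../.O depth 6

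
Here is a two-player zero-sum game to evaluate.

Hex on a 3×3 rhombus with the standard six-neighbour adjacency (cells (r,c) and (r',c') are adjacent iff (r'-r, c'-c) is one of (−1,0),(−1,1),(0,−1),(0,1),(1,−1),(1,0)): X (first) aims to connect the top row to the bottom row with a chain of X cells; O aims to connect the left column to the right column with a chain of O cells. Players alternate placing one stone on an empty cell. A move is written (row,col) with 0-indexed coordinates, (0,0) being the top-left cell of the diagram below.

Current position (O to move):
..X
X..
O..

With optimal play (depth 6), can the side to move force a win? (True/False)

O winning at [..X/X../O..]: True

ply 1, O at ..X/X../O.. | (0,0)=-1→O.X/X../O..; (0,1)=-1→.OX/X../O..; (1,1)=-1→..X/XO./O..; (1,2)=+1→..X/X.O/O..*; (2,1)=+1→..X/X../OO.; (2,2)=-1→..X/X../O.O
ply 2, X at ..X/X.O/O.. | (0,0)=-1→X.X/X.O/O..*; (0,1)=-1→.XX/X.O/O..; (1,1)=-1→..X/XXO/O..; (2,1)=-1→..X/X.O/OX.; (2,2)=-1→..X/X.O/O.X
ply 3, O at X.X/X.O/O.. | (0,1)=+1→XOX/X.O/O..*; (1,1)=+1→X.X/XOO/O..; (2,1)=+1→X.X/X.O/OO.; (2,2)=+1→X.X/X.O/O.O
ply 4, X at XOX/X.O/O.. | (1,1)=-1→XOX/XXO/O..*; (2,1)=-1→XOX/X.O/OX.; (2,2)=-1→XOX/X.O/O.X
ply 5, O at XOX/XXO/O.. | (2,1)=+1→XOX/XXO/OO.*; (2,2)=-1→XOX/XXO/O.O
ply 6: XOX/XXO/OO. is terminal -1 (X); from ..X/X../O.. depth 6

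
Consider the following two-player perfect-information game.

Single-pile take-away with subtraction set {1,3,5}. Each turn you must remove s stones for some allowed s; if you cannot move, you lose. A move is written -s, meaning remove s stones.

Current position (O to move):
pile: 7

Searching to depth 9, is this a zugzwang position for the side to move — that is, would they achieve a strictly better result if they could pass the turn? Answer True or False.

ply 1, O at 7 | -1=+1→6*; -3=+1→4; -5=+1→2
ply 2, X at 6 | -1=-1→5*; -3=-1→3; -5=-1→1
ply 3, O at 5 | -1=+1→4*; -3=+1→2; -5=+1→0
ply 4, X at 4 | -1=-1→3*; -3=-1→1
ply 5, O at 3 | -1=+1→2*; -3=+1→0
ply 6, X at 2 | -1=-1→1*
ply 7, O at 1 | -1=+1→0*
ply 8: 0 is terminal -1 (X); from 7 depth 9
pass branch (X moves first from the same position):
  | ply 1, X at 7 | -1=+1→6*; -3=+1→4; -5=+1→2
  | ply 2, O at 6 | -1=-1→5*; -3=-1→3; -5=-1→1
  | ply 3, X at 5 | -1=+1→4*; -3=+1→2; -5=+1→0
  | ply 4, O at 4 | -1=-1→3*; -3=-1→1
  | ply 5, X at 3 | -1=+1→2*; -3=+1→0
  | ply 6, O at 2 | -1=-1→1*
  | ply 7, X at 1 | -1=+1→0*
  | ply 8: 0 is terminal -1 (O); from 7 depth 9
O moving scores +1; O passing scores -1

zugzwang(7, O) = False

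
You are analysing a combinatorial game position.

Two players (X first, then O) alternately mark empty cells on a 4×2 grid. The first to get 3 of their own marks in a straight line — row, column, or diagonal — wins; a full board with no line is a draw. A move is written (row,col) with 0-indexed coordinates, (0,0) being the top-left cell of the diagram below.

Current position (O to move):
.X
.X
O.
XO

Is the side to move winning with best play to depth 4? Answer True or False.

O winning at [.X/.X/O./XO]: False

ply 1, O at .X/.X/O./XO | (0,0)=-1→OX/.X/O./XO; (1,0)=-1→.X/OX/O./XO; (2,1)=+0→.X/.X/OO/XO*
ply 2, X at .X/.X/OO/XO | (0,0)=+0→XX/.X/OO/XO*; (1,0)=+0→.X/XX/OO/XO
ply 3, O at XX/.X/OO/XO | (1,0)=+0→XX/OX/OO/XO*
ply 4: XX/OX/OO/XO is terminal +0 (X); from .X/.X/O./XO depth 4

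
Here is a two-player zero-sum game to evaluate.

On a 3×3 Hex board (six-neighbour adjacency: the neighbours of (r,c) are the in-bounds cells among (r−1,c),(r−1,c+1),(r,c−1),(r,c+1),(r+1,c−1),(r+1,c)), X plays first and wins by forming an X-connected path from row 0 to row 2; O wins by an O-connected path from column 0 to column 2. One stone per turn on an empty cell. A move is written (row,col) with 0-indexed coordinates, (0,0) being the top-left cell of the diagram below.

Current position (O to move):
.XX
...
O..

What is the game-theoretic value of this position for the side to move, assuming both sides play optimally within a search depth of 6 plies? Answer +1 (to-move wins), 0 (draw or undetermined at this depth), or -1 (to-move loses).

[.XX/.../O..] O move#1: (0,0):-1/OXX/.../O.., (1,0):-1/.XX/O../O.., (1,1):-1/.XX/.O./O.., (1,2):+1/.XX/..O/O..*, (2,1):+1/.XX/.../OO., (2,2):-1/.XX/.../O.O
[.XX/..O/O..] X move#2: (0,0):-1/XXX/..O/O..*, (1,0):-1/.XX/X.O/O.., (1,1):-1/.XX/.XO/O.., (2,1):-1/.XX/..O/OX., (2,2):-1/.XX/..O/O.X
[XXX/..O/O..] O move#3: (1,0):+1/XXX/O.O/O..*, (1,1):+1/XXX/.OO/O.., (2,1):+1/XXX/..O/OO., (2,2):+1/XXX/..O/O.O
[XXX/O.O/O..] X move#4: (1,1):-1/XXX/OXO/O..*, (2,1):-1/XXX/O.O/OX., (2,2):-1/XXX/O.O/O.X
[XXX/OXO/O..] O move#5: (2,1):+1/XXX/OXO/OO.*, (2,2):-1/XXX/OXO/O.O
[XXX/OXO/OO.] end (terminal -1, X#6); searched .XX/.../O.. to 6

value(.XX/.../O.., O) = +1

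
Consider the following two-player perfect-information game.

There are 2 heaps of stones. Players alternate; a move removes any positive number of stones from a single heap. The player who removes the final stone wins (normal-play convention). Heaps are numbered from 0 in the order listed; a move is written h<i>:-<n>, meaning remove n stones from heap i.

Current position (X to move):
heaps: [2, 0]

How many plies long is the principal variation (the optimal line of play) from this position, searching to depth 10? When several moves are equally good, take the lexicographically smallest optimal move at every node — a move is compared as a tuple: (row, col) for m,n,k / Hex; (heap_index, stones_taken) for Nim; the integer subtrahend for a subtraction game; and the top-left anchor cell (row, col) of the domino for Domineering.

PV length from [(2,0)]: 1 ply

p1 X@[(2,0)]: h0:-1[(1,0)]-1 h0:-2[(0,0)]+1*
p2 O@[(0,0)] terminal -1; root [(2,0)] d10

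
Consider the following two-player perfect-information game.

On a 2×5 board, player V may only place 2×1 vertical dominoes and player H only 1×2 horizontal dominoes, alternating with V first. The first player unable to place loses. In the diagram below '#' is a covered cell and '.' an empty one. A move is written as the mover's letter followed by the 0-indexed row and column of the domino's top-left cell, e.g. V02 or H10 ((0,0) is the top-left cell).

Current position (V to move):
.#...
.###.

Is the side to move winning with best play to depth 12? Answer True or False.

[.#.../.###.] V move#1: V00:-1/##.../####., V04:+1/.#..#/.####*
[.#..#/.####] H move#2: H02:-1/.####/.####*
[.####/.####] V move#3: V00:+1/#####/#####*
[#####/#####] end (terminal -1, H#4); searched .#.../.###. to 12

V winning at [.#.../.###.]: True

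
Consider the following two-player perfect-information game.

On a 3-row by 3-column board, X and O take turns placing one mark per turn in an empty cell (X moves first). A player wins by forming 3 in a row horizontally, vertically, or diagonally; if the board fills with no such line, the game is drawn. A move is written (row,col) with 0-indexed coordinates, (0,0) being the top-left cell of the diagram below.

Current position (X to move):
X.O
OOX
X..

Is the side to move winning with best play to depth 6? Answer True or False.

[X.O/OOX/X..] X move#1: (0,1):+0/XXO/OOX/X..*, (2,1):+0/X.O/OOX/XX., (2,2):+0/X.O/OOX/X.X
[XXO/OOX/X..] O move#2: (2,1):+0/XXO/OOX/XO.*, (2,2):+0/XXO/OOX/X.O
[XXO/OOX/XO.] X move#3: (2,2):+0/XXO/OOX/XOX*
[XXO/OOX/XOX] end (terminal +0, O#4); searched X.O/OOX/X.. to 6

X winning at [X.O/OOX/X..]: False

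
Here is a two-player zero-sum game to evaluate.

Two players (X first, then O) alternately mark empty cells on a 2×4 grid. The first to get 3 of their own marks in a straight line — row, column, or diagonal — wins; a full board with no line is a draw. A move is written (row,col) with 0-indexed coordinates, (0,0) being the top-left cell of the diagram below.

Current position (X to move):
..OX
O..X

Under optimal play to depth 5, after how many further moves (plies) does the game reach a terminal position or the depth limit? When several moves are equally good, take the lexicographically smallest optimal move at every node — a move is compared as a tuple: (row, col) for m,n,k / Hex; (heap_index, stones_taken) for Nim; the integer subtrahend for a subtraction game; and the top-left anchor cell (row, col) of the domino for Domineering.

PV length from [..OX/O..X]: 4 plies

[..OX/O..X] X move#1: (0,0):+0/X.OX/O..X*, (0,1):+0/.XOX/O..X, (1,1):+0/..OX/OX.X, (1,2):+0/..OX/O.XX
[X.OX/O..X] O move#2: (0,1):+0/XOOX/O..X*, (1,1):+0/X.OX/OO.X, (1,2):+0/X.OX/O.OX
[XOOX/O..X] X move#3: (1,1):+0/XOOX/OX.X*, (1,2):+0/XOOX/O.XX
[XOOX/OX.X] O move#4: (1,2):+0/XOOX/OXOX*
[XOOX/OXOX] end (terminal +0, X#5); searched ..OX/O..X to 5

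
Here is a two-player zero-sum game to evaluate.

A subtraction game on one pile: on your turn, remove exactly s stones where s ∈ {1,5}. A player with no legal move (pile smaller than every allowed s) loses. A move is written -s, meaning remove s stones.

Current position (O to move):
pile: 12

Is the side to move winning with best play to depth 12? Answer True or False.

O winning at [12]: False

ply 1, O at 12 | -1=-1→11*; -5=-1→7
ply 2, X at 11 | -1=+1→10*; -5=+1→6
ply 3, O at 10 | -1=-1→9*; -5=-1→5
ply 4, X at 9 | -1=+1→8*; -5=+1→4
ply 5, O at 8 | -1=-1→7*; -5=-1→3
ply 6, X at 7 | -1=+1→6*; -5=+1→2
ply 7, O at 6 | -1=-1→5*; -5=-1→1
ply 8, X at 5 | -1=+1→4*; -5=+1→0
ply 9, O at 4 | -1=-1→3*
ply 10, X at 3 | -1=+1→2*
ply 11, O at 2 | -1=-1→1*
ply 12, X at 1 | -1=+1→0*
ply 13: 0 is terminal -1 (O); from 12 depth 12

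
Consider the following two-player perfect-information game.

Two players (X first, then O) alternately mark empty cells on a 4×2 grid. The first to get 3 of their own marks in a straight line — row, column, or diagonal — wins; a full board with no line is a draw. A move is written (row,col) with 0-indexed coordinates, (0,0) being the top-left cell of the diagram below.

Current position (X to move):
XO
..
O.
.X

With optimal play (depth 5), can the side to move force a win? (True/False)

p1 X@[XO/../O./.X]: (1,0)[XO/X./O./.X]+0* (1,1)[XO/.X/O./.X]+0 (2,1)[XO/../OX/.X]+0 (3,0)[XO/../O./XX]+0
p2 O@[XO/X./O./.X]: (1,1)[XO/XO/O./.X]+0* (2,1)[XO/X./OO/.X]+0 (3,0)[XO/X./O./OX]+0
p3 X@[XO/XO/O./.X]: (2,1)[XO/XO/OX/.X]+0* (3,0)[XO/XO/O./XX]-1
p4 O@[XO/XO/OX/.X]: (3,0)[XO/XO/OX/OX]+0*
p5 X@[XO/XO/OX/OX] terminal +0; root [XO/../O./.X] d5

X winning at [XO/../O./.X]: False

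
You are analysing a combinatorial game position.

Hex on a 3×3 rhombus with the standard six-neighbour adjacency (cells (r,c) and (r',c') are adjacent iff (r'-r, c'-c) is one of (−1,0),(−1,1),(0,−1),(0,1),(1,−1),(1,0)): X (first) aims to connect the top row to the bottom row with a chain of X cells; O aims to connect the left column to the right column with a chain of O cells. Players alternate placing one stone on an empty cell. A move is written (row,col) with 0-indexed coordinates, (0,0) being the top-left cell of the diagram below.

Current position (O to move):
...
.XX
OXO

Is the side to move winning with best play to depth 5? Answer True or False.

O winning at [.../.XX/OXO]: False

ply 1, O at .../.XX/OXO | (0,0)=-1→O../.XX/OXO*; (0,1)=-1→.O./.XX/OXO; (0,2)=-1→..O/.XX/OXO; (1,0)=-1→.../OXX/OXO
ply 2, X at O../.XX/OXO | (0,1)=+1→OX./.XX/OXO*; (0,2)=+1→O.X/.XX/OXO; (1,0)=+1→O../XXX/OXO
ply 3: OX./.XX/OXO is terminal -1 (O); from .../.XX/OXO depth 5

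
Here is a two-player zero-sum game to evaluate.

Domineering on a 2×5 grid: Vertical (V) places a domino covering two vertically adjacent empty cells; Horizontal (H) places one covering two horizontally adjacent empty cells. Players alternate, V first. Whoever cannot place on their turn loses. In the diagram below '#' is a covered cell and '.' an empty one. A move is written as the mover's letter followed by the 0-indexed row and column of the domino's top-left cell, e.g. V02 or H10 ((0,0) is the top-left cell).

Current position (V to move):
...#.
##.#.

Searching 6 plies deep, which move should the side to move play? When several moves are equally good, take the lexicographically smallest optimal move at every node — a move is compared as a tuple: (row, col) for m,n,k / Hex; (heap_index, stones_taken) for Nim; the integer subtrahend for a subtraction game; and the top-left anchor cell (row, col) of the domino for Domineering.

ply 1, V at ...#./##.#. | V02=+1→..##./####.*; V04=-1→...##/##.##
ply 2, H at ..##./####. | H00=-1→####./####.*
ply 3, V at ####./####. | V04=+1→#####/#####*
ply 4: #####/##### is terminal -1 (H); from ...#./##.#. depth 6

V's best at [...#./##.#.]: V02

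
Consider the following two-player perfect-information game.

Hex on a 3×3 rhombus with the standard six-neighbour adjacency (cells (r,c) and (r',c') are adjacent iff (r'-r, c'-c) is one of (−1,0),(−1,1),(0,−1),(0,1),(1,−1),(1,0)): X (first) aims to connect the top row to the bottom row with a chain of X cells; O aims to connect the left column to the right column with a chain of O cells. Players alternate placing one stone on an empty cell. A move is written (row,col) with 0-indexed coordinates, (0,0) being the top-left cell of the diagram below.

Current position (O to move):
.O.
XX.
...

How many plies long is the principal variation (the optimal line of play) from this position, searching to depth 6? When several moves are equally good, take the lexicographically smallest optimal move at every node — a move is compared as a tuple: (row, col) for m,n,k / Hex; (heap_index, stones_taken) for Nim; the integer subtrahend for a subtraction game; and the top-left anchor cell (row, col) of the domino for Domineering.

PV length from [.O./XX./...]: 4 plies

ply 1, O at .O./XX./... | (0,0)=-1→OO./XX./...*; (0,2)=-1→.OO/XX./...; (1,2)=-1→.O./XXO/...; (2,0)=-1→.O./XX./O..; (2,1)=-1→.O./XX./.O.; (2,2)=-1→.O./XX./..O
ply 2, X at OO./XX./... | (0,2)=+1→OOX/XX./...*; (1,2)=-1→OO./XXX/...; (2,0)=-1→OO./XX./X..; (2,1)=-1→OO./XX./.X.; (2,2)=-1→OO./XX./..X
ply 3, O at OOX/XX./... | (1,2)=-1→OOX/XXO/...*; (2,0)=-1→OOX/XX./O..; (2,1)=-1→OOX/XX./.O.; (2,2)=-1→OOX/XX./..O
ply 4, X at OOX/XXO/... | (2,0)=+1→OOX/XXO/X..*; (2,1)=+1→OOX/XXO/.X.; (2,2)=+1→OOX/XXO/..X
ply 5: OOX/XXO/X.. is terminal -1 (O); from .O./XX./... depth 6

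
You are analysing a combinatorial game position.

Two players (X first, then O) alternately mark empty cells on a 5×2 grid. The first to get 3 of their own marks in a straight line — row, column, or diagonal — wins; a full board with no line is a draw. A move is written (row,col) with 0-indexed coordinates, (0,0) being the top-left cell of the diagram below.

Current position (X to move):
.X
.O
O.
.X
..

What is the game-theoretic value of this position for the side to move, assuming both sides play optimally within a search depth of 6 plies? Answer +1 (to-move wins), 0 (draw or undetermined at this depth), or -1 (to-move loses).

[.X/.O/O./.X/..] X move#1: (0,0):-1/XX/.O/O./.X/.., (1,0):+0/.X/XO/O./.X/..*, (2,1):+0/.X/.O/OX/.X/.., (3,0):+0/.X/.O/O./XX/.., (4,0):-1/.X/.O/O./.X/X., (4,1):+0/.X/.O/O./.X/.X
[.X/XO/O./.X/..] O move#2: (0,0):+0/OX/XO/O./.X/..*, (2,1):+0/.X/XO/OO/.X/.., (3,0):+0/.X/XO/O./OX/.., (4,0):+0/.X/XO/O./.X/O., (4,1):+0/.X/XO/O./.X/.O
[OX/XO/O./.X/..] X move#3: (2,1):+0/OX/XO/OX/.X/..*, (3,0):+0/OX/XO/O./XX/.., (4,0):+0/OX/XO/O./.X/X., (4,1):+0/OX/XO/O./.X/.X
[OX/XO/OX/.X/..] O move#4: (3,0):-1/OX/XO/OX/OX/.., (4,0):-1/OX/XO/OX/.X/O., (4,1):+0/OX/XO/OX/.X/.O*
[OX/XO/OX/.X/.O] X move#5: (3,0):+0/OX/XO/OX/XX/.O*, (4,0):+0/OX/XO/OX/.X/XO
[OX/XO/OX/XX/.O] O move#6: (4,0):+0/OX/XO/OX/XX/OO*
[OX/XO/OX/XX/OO] end (terminal +0, X#7); searched .X/.O/O./.X/.. to 6

value(.X/.O/O./.X/.., X) = 0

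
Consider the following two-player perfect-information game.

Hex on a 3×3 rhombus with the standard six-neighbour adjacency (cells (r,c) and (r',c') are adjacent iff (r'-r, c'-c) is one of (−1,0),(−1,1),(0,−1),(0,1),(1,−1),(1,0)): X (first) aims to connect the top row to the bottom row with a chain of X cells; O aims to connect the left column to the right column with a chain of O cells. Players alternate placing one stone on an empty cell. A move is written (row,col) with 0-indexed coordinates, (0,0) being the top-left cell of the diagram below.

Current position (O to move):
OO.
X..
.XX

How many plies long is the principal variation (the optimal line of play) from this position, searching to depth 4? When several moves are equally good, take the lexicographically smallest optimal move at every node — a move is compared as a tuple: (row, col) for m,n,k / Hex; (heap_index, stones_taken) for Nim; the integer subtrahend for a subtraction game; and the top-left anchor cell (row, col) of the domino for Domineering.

PV length from [OO./X../.XX]: 1 ply

p1 O@[OO./X../.XX]: (0,2)[OOO/X../.XX]+1* (1,1)[OO./XO./.XX]+1 (1,2)[OO./X.O/.XX]+1 (2,0)[OO./X../OXX]-1
p2 X@[OOO/X../.XX] terminal -1; root [OO./X../.XX] d4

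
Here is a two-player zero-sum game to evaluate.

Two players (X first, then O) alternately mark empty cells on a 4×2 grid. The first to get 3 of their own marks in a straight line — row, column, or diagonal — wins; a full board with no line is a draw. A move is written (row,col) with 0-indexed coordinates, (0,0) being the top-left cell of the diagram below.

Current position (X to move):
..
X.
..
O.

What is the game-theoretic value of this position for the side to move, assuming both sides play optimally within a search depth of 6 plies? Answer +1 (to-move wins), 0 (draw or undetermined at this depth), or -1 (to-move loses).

value(../X./../O., X) = 0

[../X./../O.] X move#1: (0,0):+0/X./X./../O.*, (0,1):+0/.X/X./../O., (1,1):+0/../XX/../O., (2,0):+0/../X./X./O., (2,1):+0/../X./.X/O., (3,1):+0/../X./../OX
[X./X./../O.] O move#2: (0,1):-1/XO/X./../O., (1,1):-1/X./XO/../O., (2,0):+0/X./X./O./O.*, (2,1):-1/X./X./.O/O., (3,1):-1/X./X./../OO
[X./X./O./O.] X move#3: (0,1):+0/XX/X./O./O.*, (1,1):+0/X./XX/O./O., (2,1):+0/X./X./OX/O., (3,1):+0/X./X./O./OX
[XX/X./O./O.] O move#4: (1,1):+0/XX/XO/O./O.*, (2,1):+0/XX/X./OO/O., (3,1):+0/XX/X./O./OO
[XX/XO/O./O.] X move#5: (2,1):+0/XX/XO/OX/O.*, (3,1):+0/XX/XO/O./OX
[XX/XO/OX/O.] O move#6: (3,1):+0/XX/XO/OX/OO*
[XX/XO/OX/OO] end (terminal +0, X#7); searched ../X./../O. to 6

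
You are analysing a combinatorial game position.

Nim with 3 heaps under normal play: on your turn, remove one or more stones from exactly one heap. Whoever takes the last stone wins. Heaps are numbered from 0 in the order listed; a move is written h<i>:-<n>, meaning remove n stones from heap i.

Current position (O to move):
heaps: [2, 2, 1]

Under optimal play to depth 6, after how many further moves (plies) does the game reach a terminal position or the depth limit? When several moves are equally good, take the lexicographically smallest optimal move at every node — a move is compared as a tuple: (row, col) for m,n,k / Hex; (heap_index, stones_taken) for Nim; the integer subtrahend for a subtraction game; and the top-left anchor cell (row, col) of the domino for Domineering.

PV length from [(2,2,1)]: 5 plies

[(2,2,1)] O move#1: h0:-1:-1/(1,2,1), h0:-2:-1/(0,2,1), h1:-1:-1/(2,1,1), h1:-2:-1/(2,0,1), h2:-1:+1/(2,2,0)*
[(2,2,0)] X move#2: h0:-1:-1/(1,2,0)*, h0:-2:-1/(0,2,0), h1:-1:-1/(2,1,0), h1:-2:-1/(2,0,0)
[(1,2,0)] O move#3: h0:-1:-1/(0,2,0), h1:-1:+1/(1,1,0)*, h1:-2:-1/(1,0,0)
[(1,1,0)] X move#4: h0:-1:-1/(0,1,0)*, h1:-1:-1/(1,0,0)
[(0,1,0)] O move#5: h1:-1:+1/(0,0,0)*
[(0,0,0)] end (terminal -1, X#6); searched (2,2,1) to 6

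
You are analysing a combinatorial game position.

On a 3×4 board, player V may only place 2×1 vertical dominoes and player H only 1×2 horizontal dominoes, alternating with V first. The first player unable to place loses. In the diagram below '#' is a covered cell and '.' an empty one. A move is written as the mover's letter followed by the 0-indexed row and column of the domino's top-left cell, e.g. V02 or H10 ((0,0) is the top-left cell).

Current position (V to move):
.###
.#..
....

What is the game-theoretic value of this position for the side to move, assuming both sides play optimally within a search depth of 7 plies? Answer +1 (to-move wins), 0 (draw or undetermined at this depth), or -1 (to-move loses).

ply 1, V at .###/.#../.... | V00=-1→####/##../....; V10=-1→.###/##../#...; V12=+1→.###/.##./..#.*; V13=+1→.###/.#.#/...#
ply 2, H at .###/.##./..#. | H20=-1→.###/.##./###.*
ply 3, V at .###/.##./###. | V00=+1→####/###./###.*; V13=+1→.###/.###/####
ply 4: ####/###./###. is terminal -1 (H); from .###/.#../.... depth 7

value(.###/.#../...., V) = +1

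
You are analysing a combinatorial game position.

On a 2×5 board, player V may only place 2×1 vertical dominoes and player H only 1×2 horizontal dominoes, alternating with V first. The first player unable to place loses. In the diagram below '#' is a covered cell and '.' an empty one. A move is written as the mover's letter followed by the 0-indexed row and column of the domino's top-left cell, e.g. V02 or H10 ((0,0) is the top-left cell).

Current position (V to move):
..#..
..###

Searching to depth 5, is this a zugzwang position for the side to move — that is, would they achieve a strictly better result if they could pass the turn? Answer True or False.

[..#../..###] V move#1: V00:+1/#.#../#.###*, V01:+1/.##../.####
[#.#../#.###] H move#2: H03:-1/#.###/#.###*
[#.###/#.###] V move#3: V01:+1/#####/#####*
[#####/#####] end (terminal -1, H#4); searched ..#../..### to 5
if V skipped the turn, H would face:
~ [..#../..###] H move#1: H00:+1/###../..###*, H03:-1/..###/..###, H10:+1/..#../#####
~ [###../..###] end (terminal -1, V#2); searched ..#../..### to 5
compare (V): move=+1 vs pass=-1

zugzwang(..#../..###, V) = False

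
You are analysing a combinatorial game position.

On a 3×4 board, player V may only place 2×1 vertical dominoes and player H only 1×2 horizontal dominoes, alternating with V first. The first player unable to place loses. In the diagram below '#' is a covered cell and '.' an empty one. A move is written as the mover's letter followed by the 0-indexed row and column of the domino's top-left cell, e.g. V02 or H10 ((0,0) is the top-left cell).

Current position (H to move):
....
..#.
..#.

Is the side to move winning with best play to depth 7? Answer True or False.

ply 1, H at ..../..#./..#. | H00=-1→##../..#./..#.; H01=-1→.##./..#./..#.; H02=-1→..##/..#./..#.; H10=+1→..../###./..#.*; H20=-1→..../..#./###.
ply 2, V at ..../###./..#. | V03=-1→...#/####/..#.*; V13=-1→..../####/..##
ply 3, H at ...#/####/..#. | H00=+1→##.#/####/..#.*; H01=+1→.###/####/..#.; H20=+1→...#/####/###.
ply 4: ##.#/####/..#. is terminal -1 (V); from ..../..#./..#. depth 7

H winning at [..../..#./..#.]: True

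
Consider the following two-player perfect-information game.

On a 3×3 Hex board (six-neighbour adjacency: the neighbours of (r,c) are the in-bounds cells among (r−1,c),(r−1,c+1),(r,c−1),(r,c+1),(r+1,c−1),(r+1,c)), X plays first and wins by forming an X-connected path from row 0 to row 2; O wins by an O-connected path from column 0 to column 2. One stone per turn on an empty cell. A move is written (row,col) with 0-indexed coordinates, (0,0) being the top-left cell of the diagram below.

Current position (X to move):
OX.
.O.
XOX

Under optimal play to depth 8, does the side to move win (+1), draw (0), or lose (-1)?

p1 X@[OX./.O./XOX]: (0,2)[OXX/.O./XOX]+1* (1,0)[OX./XO./XOX]+1 (1,2)[OX./.OX/XOX]+1
p2 O@[OXX/.O./XOX]: (1,0)[OXX/OO./XOX]-1* (1,2)[OXX/.OO/XOX]-1
p3 X@[OXX/OO./XOX]: (1,2)[OXX/OOX/XOX]+1*
p4 O@[OXX/OOX/XOX] terminal -1; root [OX./.O./XOX] d8

value(OX./.O./XOX, X) = +1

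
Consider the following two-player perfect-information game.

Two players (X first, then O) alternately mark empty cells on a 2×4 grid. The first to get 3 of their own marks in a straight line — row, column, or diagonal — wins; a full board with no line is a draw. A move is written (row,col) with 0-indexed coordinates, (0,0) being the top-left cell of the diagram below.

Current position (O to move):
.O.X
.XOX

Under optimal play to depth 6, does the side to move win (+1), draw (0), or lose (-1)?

value(.O.X/.XOX, O) = 0

ply 1, O at .O.X/.XOX | (0,0)=+0→OO.X/.XOX*; (0,2)=+0→.OOX/.XOX; (1,0)=+0→.O.X/OXOX
ply 2, X at OO.X/.XOX | (0,2)=+0→OOXX/.XOX*; (1,0)=-1→OO.X/XXOX
ply 3, O at OOXX/.XOX | (1,0)=+0→OOXX/OXOX*
ply 4: OOXX/OXOX is terminal +0 (X); from .O.X/.XOX depth 6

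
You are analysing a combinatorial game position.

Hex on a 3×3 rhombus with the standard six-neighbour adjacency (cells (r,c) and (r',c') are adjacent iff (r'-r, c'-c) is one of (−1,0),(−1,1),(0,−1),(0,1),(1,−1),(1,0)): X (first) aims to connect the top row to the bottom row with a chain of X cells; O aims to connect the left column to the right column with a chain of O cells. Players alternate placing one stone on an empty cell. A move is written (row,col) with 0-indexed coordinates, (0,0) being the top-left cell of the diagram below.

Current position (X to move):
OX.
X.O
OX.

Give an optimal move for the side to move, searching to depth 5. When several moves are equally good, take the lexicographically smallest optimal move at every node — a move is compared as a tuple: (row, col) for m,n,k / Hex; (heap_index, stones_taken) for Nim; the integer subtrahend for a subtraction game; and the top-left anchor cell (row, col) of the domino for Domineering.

p1 X@[OX./X.O/OX.]: (0,2)[OXX/X.O/OX.]-1 (1,1)[OX./XXO/OX.]+1* (2,2)[OX./X.O/OXX]-1
p2 O@[OX./XXO/OX.] terminal -1; root [OX./X.O/OX.] d5

X's best at [OX./X.O/OX.]: (1,1)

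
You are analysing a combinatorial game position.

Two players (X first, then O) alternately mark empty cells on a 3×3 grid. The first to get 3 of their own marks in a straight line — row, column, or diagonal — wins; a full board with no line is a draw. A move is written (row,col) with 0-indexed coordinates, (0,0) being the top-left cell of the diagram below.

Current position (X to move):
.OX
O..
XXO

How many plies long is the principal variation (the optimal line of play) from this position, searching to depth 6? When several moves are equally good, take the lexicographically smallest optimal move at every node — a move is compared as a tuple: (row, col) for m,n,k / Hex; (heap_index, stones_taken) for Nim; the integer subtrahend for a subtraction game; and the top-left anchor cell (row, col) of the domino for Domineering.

PV length from [.OX/O../XXO]: 1 ply

ply 1, X at .OX/O../XXO | (0,0)=+0→XOX/O../XXO; (1,1)=+1→.OX/OX./XXO*; (1,2)=+0→.OX/O.X/XXO
ply 2: .OX/OX./XXO is terminal -1 (O); from .OX/O../XXO depth 6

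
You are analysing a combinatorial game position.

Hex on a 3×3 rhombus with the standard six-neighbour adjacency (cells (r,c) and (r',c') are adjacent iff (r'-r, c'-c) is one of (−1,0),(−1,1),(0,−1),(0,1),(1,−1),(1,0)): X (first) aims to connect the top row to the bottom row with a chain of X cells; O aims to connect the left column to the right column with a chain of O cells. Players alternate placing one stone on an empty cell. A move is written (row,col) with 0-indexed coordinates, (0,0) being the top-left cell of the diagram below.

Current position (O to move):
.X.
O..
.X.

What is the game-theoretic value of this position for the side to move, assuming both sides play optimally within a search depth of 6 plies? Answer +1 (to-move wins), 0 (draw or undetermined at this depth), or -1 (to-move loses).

value(.X./O../.X., O) = +1

ply 1, O at .X./O../.X. | (0,0)=-1→OX./O../.X.; (0,2)=-1→.XO/O../.X.; (1,1)=+1→.X./OO./.X.*; (1,2)=-1→.X./O.O/.X.; (2,0)=-1→.X./O../OX.; (2,2)=-1→.X./O../.XO
ply 2, X at .X./OO./.X. | (0,0)=-1→XX./OO./.X.*; (0,2)=-1→.XX/OO./.X.; (1,2)=-1→.X./OOX/.X.; (2,0)=-1→.X./OO./XX.; (2,2)=-1→.X./OO./.XX
ply 3, O at XX./OO./.X. | (0,2)=+1→XXO/OO./.X.*; (1,2)=+1→XX./OOO/.X.; (2,0)=+1→XX./OO./OX.; (2,2)=+1→XX./OO./.XO
ply 4: XXO/OO./.X. is terminal -1 (X); from .X./O../.X. depth 6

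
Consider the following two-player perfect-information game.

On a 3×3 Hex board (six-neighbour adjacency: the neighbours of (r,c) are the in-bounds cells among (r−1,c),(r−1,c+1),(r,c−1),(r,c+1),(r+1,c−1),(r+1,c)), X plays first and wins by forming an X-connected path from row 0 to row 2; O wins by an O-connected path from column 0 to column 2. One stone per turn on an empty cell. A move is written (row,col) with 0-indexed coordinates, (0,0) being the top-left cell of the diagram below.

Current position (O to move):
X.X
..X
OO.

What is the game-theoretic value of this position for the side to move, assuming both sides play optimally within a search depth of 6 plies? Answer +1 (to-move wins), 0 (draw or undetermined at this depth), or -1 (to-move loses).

[X.X/..X/OO.] O move#1: (0,1):-1/XOX/..X/OO., (1,0):-1/X.X/O.X/OO., (1,1):-1/X.X/.OX/OO., (2,2):+1/X.X/..X/OOO*
[X.X/..X/OOO] end (terminal -1, X#2); searched X.X/..X/OO. to 6

value(X.X/..X/OO., O) = +1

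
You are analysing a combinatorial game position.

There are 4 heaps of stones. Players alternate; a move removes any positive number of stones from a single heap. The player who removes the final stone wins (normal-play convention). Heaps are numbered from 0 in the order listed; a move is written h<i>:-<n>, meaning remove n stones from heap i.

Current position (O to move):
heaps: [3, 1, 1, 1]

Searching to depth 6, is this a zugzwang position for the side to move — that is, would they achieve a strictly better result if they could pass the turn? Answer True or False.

zugzwang((3,1,1,1), O) = False

p1 O@[(3,1,1,1)]: h0:-1[(2,1,1,1)]-1 h0:-2[(1,1,1,1)]+1* h0:-3[(0,1,1,1)]-1 h1:-1[(3,0,1,1)]-1 h2:-1[(3,1,0,1)]-1 h3:-1[(3,1,1,0)]-1
p2 X@[(1,1,1,1)]: h0:-1[(0,1,1,1)]-1* h1:-1[(1,0,1,1)]-1 h2:-1[(1,1,0,1)]-1 h3:-1[(1,1,1,0)]-1
p3 O@[(0,1,1,1)]: h1:-1[(0,0,1,1)]+1* h2:-1[(0,1,0,1)]+1 h3:-1[(0,1,1,0)]+1
p4 X@[(0,0,1,1)]: h2:-1[(0,0,0,1)]-1* h3:-1[(0,0,1,0)]-1
p5 O@[(0,0,0,1)]: h3:-1[(0,0,0,0)]+1*
p6 X@[(0,0,0,0)] terminal -1; root [(3,1,1,1)] d6
pass branch (X moves first from the same position):
  | p1 X@[(3,1,1,1)]: h0:-1[(2,1,1,1)]-1 h0:-2[(1,1,1,1)]+1* h0:-3[(0,1,1,1)]-1 h1:-1[(3,0,1,1)]-1 h2:-1[(3,1,0,1)]-1 h3:-1[(3,1,1,0)]-1
  | p2 O@[(1,1,1,1)]: h0:-1[(0,1,1,1)]-1* h1:-1[(1,0,1,1)]-1 h2:-1[(1,1,0,1)]-1 h3:-1[(1,1,1,0)]-1
  | p3 X@[(0,1,1,1)]: h1:-1[(0,0,1,1)]+1* h2:-1[(0,1,0,1)]+1 h3:-1[(0,1,1,0)]+1
  | p4 O@[(0,0,1,1)]: h2:-1[(0,0,0,1)]-1* h3:-1[(0,0,1,0)]-1
  | p5 X@[(0,0,0,1)]: h3:-1[(0,0,0,0)]+1*
  | p6 O@[(0,0,0,0)] terminal -1; root [(3,1,1,1)] d6
O moving scores +1; O passing scores -1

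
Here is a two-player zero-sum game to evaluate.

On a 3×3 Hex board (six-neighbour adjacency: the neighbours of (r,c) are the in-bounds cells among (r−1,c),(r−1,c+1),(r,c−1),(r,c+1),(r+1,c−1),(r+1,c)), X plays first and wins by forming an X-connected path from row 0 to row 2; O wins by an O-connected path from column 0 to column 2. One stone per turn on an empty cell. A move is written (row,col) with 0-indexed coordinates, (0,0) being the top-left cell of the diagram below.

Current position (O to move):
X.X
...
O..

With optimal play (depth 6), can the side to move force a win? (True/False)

ply 1, O at X.X/.../O.. | (0,1)=-1→XOX/.../O..; (1,0)=-1→X.X/O../O..; (1,1)=-1→X.X/.O./O..; (1,2)=+1→X.X/..O/O..*; (2,1)=+1→X.X/.../OO.; (2,2)=-1→X.X/.../O.O
ply 2, X at X.X/..O/O.. | (0,1)=-1→XXX/..O/O..*; (1,0)=-1→X.X/X.O/O..; (1,1)=-1→X.X/.XO/O..; (2,1)=-1→X.X/..O/OX.; (2,2)=-1→X.X/..O/O.X
ply 3, O at XXX/..O/O.. | (1,0)=+1→XXX/O.O/O..*; (1,1)=+1→XXX/.OO/O..; (2,1)=+1→XXX/..O/OO.; (2,2)=+1→XXX/..O/O.O
ply 4, X at XXX/O.O/O.. | (1,1)=-1→XXX/OXO/O..*; (2,1)=-1→XXX/O.O/OX.; (2,2)=-1→XXX/O.O/O.X
ply 5, O at XXX/OXO/O.. | (2,1)=+1→XXX/OXO/OO.*; (2,2)=-1→XXX/OXO/O.O
ply 6: XXX/OXO/OO. is terminal -1 (X); from X.X/.../O.. depth 6

O winning at [X.X/.../O..]: True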